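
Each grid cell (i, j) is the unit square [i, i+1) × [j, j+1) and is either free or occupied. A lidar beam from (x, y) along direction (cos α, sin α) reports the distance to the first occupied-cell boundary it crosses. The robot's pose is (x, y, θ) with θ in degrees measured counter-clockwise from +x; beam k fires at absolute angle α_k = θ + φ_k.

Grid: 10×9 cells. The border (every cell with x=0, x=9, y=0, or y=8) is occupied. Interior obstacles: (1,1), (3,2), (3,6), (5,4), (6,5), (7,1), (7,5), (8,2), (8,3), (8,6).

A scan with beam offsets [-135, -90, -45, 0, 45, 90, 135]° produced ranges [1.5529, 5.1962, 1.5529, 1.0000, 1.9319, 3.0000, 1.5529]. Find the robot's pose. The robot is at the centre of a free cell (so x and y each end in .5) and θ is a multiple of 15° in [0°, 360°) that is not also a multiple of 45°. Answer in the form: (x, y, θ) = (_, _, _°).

(x, y, θ) = (5.5, 6.5, 300°)

Enumerate (i+0.5, j+0.5, θ) over the 46 free cells and 16 admissible headings. For each, cast all 7 beams and compare to the given ranges.
  (7.5, 3.5, 30°): beam 2 = 1.0000 ≠ 5.1962 ✗
  (2.5, 1.5, 330°): beam 1 = 0.5176 ≠ 1.5529 ✗
  (2.5, 3.5, 105°): beam 1 = 1.0000 ≠ 1.5529 ✗
  (5.5, 5.5, 105°): beam 1 = 0.5774 ≠ 1.5529 ✗
  …
  (5.5, 6.5, 300°): r_1=1.5529, r_2=5.1962, r_3=1.5529, r_4=1.0000, r_5=1.9319, r_6=3.0000, r_7=1.5529 — all match ✓
Only this pose fits every beam.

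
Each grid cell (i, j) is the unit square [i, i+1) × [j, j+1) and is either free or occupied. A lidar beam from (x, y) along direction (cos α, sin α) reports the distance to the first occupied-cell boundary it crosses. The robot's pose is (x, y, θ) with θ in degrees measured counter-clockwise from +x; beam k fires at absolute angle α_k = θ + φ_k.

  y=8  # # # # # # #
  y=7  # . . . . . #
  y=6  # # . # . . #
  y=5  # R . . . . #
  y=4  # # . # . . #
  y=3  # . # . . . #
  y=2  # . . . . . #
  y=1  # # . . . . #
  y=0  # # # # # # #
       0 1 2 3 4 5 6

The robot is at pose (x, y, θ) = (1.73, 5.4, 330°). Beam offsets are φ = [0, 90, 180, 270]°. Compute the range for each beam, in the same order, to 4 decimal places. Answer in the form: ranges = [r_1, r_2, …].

ranges = [1.4665, 3.0022, 0.8429, 0.4619]

beam 1: φ=0°, α=330°
  direction (0.8660, -0.5000); cell (1,5); t to first gridline: x 0.3118, y 0.8000 (then +1.1547 / +2.0000)
    (2,5) via x @ 0.3118
    (2,4) via y @ 0.8000
    (3,4) via x @ 1.4665  # hit
  → r_1 = 1.4665
beam 2: φ=90°, α=60°
  direction (0.5000, 0.8660); cell (1,5); t to first gridline: x 0.5400, y 0.6928 (then +2.0000 / +1.1547)
    (2,5) via x @ 0.5400
    (2,6) via y @ 0.6928
    (2,7) via y @ 1.8475
    (3,7) via x @ 2.5400
    (3,8) via y @ 3.0022  # hit
  → r_2 = 3.0022
beam 3: φ=180°, α=150°
  direction (-0.8660, 0.5000); cell (1,5); t to first gridline: x 0.8429, y 1.2000 (then +1.1547 / +2.0000)
    (0,5) via x @ 0.8429  # hit
  → r_3 = 0.8429
beam 4: φ=270°, α=240°
  direction (-0.5000, -0.8660); cell (1,5); t to first gridline: x 1.4600, y 0.4619 (then +2.0000 / +1.1547)
    (1,4) via y @ 0.4619  # hit
  → r_4 = 0.4619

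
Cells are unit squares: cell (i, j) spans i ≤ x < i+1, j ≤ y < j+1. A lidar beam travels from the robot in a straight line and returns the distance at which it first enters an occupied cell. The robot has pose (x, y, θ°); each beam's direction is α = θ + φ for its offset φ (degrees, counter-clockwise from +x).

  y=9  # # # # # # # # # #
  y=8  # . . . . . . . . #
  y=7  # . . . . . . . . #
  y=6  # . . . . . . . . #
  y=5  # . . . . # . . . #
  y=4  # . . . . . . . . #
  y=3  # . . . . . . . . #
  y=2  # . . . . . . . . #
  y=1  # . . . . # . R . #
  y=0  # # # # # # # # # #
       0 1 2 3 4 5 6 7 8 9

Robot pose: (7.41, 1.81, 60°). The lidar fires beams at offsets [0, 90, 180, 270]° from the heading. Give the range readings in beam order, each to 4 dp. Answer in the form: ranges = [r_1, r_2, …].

beam 1: φ=0°, α=60°
  cosα=0.5000 sinα=0.8660 | (7,1) | tMaxX 1.1800 tMaxY 0.2194 | tΔX 2.0000 tΔY 1.1547
    t=0.2194 [y] (7,2)
    t=1.1800 [x] (8,2)
    t=1.3741 [y] (8,3)
    t=2.5288 [y] (8,4)
    t=3.1800 [x] (9,4) — stop
  → r_1 = 3.1800
beam 2: φ=90°, α=150°
  cosα=-0.8660 sinα=0.5000 | (7,1) | tMaxX 0.4734 tMaxY 0.3800 | tΔX 1.1547 tΔY 2.0000
    t=0.3800 [y] (7,2)
    t=0.4734 [x] (6,2)
    t=1.6281 [x] (5,2)
    t=2.3800 [y] (5,3)
    t=2.7828 [x] (4,3)
    t=3.9375 [x] (3,3)
    t=4.3800 [y] (3,4)
    t=5.0922 [x] (2,4)
    t=6.2469 [x] (1,4)
    t=6.3800 [y] (1,5)
    t=7.4016 [x] (0,5) — stop
  → r_2 = 7.4016
beam 3: φ=180°, α=240°
  cosα=-0.5000 sinα=-0.8660 | (7,1) | tMaxX 0.8200 tMaxY 0.9353 | tΔX 2.0000 tΔY 1.1547
    t=0.8200 [x] (6,1)
    t=0.9353 [y] (6,0) — stop
  → r_3 = 0.9353
beam 4: φ=270°, α=330°
  cosα=0.8660 sinα=-0.5000 | (7,1) | tMaxX 0.6813 tMaxY 1.6200 | tΔX 1.1547 tΔY 2.0000
    t=0.6813 [x] (8,1)
    t=1.6200 [y] (8,0) — stop
  → r_4 = 1.6200

ranges = [3.1800, 7.4016, 0.9353, 1.6200]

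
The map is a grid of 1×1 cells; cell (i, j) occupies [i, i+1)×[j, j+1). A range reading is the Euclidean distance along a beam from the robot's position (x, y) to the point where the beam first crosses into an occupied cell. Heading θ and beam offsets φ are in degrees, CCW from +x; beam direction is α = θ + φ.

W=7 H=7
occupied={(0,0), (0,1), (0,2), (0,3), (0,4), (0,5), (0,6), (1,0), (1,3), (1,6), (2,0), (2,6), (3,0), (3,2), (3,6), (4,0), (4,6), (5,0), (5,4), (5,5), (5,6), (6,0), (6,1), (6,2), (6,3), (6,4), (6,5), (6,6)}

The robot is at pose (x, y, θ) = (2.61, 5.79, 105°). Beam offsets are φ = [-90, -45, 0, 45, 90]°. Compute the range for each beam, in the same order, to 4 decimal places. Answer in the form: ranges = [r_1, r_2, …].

ranges = [0.8114, 0.2425, 0.2174, 0.4200, 1.6668]

beam 1: φ=-90°, α=15°
  direction (0.9659, 0.2588); cell (2,5); t to first gridline: x 0.4038, y 0.8114 (then +1.0353 / +3.8637)
    (3,5) via x @ 0.4038
    (3,6) via y @ 0.8114  # hit
  → r_1 = 0.8114
beam 2: φ=-45°, α=60°
  direction (0.5000, 0.8660); cell (2,5); t to first gridline: x 0.7800, y 0.2425 (then +2.0000 / +1.1547)
    (2,6) via y @ 0.2425  # hit
  → r_2 = 0.2425
beam 3: φ=0°, α=105°
  direction (-0.2588, 0.9659); cell (2,5); t to first gridline: x 2.3569, y 0.2174 (then +3.8637 / +1.0353)
    (2,6) via y @ 0.2174  # hit
  → r_3 = 0.2174
beam 4: φ=45°, α=150°
  direction (-0.8660, 0.5000); cell (2,5); t to first gridline: x 0.7044, y 0.4200 (then +1.1547 / +2.0000)
    (2,6) via y @ 0.4200  # hit
  → r_4 = 0.4200
beam 5: φ=90°, α=195°
  direction (-0.9659, -0.2588); cell (2,5); t to first gridline: x 0.6315, y 3.0523 (then +1.0353 / +3.8637)
    (1,5) via x @ 0.6315
    (0,5) via x @ 1.6668  # hit
  → r_5 = 1.6668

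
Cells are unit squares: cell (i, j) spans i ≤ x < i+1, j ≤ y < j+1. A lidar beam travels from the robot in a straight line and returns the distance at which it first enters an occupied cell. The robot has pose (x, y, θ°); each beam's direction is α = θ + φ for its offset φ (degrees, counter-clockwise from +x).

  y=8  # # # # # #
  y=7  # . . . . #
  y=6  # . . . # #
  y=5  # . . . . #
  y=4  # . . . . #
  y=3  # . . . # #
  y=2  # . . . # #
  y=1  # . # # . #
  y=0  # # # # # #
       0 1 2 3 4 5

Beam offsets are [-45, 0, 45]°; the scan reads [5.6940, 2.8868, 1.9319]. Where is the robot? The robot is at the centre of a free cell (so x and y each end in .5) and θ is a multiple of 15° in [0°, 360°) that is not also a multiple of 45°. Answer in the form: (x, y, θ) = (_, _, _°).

Candidates: 23 free-cell centres × 16 headings = 368 poses. Raycast each; keep the one whose scan matches to 4 dp.
  (1.5, 1.5, 30°): beam 1 = 0.5176 ≠ 5.6940 ✗
  (2.5, 7.5, 210°): beam 1 = 1.5529 ≠ 5.6940 ✗
  (3.5, 5.5, 120°): beam 1 = 2.5882 ≠ 5.6940 ✗
  (2.5, 5.5, 240°): beam 1 = 1.5529 ≠ 5.6940 ✗
  …
  (1.5, 7.5, 330°): r_1=5.6940, r_2=2.8868, r_3=1.9319 — all match ✓
No second candidate reproduces the full scan.

(x, y, θ) = (1.5, 7.5, 330°)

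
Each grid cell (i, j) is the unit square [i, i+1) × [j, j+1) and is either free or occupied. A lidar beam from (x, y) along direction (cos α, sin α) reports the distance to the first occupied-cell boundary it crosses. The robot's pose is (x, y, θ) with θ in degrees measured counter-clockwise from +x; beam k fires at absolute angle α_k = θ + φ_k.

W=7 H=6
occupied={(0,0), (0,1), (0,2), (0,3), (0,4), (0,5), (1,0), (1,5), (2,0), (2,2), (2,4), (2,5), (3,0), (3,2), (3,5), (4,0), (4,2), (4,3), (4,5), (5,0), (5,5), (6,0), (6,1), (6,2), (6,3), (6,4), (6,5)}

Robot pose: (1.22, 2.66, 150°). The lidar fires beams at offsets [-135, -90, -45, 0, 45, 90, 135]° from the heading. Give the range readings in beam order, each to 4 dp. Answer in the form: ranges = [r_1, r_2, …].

ranges = [0.8075, 1.5600, 0.8500, 0.2540, 0.2278, 0.4400, 1.7186]

beam 1: φ=-135°, α=15°
  dir = (cos 15°, sin 15°) = (0.9659, 0.2588); from cell (1,2)
  next x-line at t=0.8075, next y-line at t=1.3137; Δt_x=1.0353, Δt_y=3.8637
    x: enter (2,2) at t=0.8075 ← occupied
  → r_1 = 0.8075
beam 2: φ=-90°, α=60°
  dir = (cos 60°, sin 60°) = (0.5000, 0.8660); from cell (1,2)
  next x-line at t=1.5600, next y-line at t=0.3926; Δt_x=2.0000, Δt_y=1.1547
    y: enter (1,3) at t=0.3926
    y: enter (1,4) at t=1.5473
    x: enter (2,4) at t=1.5600 ← occupied
  → r_2 = 1.5600
beam 3: φ=-45°, α=105°
  dir = (cos 105°, sin 105°) = (-0.2588, 0.9659); from cell (1,2)
  next x-line at t=0.8500, next y-line at t=0.3520; Δt_x=3.8637, Δt_y=1.0353
    y: enter (1,3) at t=0.3520
    x: enter (0,3) at t=0.8500 ← occupied
  → r_3 = 0.8500
beam 4: φ=0°, α=150°
  dir = (cos 150°, sin 150°) = (-0.8660, 0.5000); from cell (1,2)
  next x-line at t=0.2540, next y-line at t=0.6800; Δt_x=1.1547, Δt_y=2.0000
    x: enter (0,2) at t=0.2540 ← occupied
  → r_4 = 0.2540
beam 5: φ=45°, α=195°
  dir = (cos 195°, sin 195°) = (-0.9659, -0.2588); from cell (1,2)
  next x-line at t=0.2278, next y-line at t=2.5500; Δt_x=1.0353, Δt_y=3.8637
    x: enter (0,2) at t=0.2278 ← occupied
  → r_5 = 0.2278
beam 6: φ=90°, α=240°
  dir = (cos 240°, sin 240°) = (-0.5000, -0.8660); from cell (1,2)
  next x-line at t=0.4400, next y-line at t=0.7621; Δt_x=2.0000, Δt_y=1.1547
    x: enter (0,2) at t=0.4400 ← occupied
  → r_6 = 0.4400
beam 7: φ=135°, α=285°
  dir = (cos 285°, sin 285°) = (0.2588, -0.9659); from cell (1,2)
  next x-line at t=3.0137, next y-line at t=0.6833; Δt_x=3.8637, Δt_y=1.0353
    y: enter (1,1) at t=0.6833
    y: enter (1,0) at t=1.7186 ← occupied
  → r_7 = 1.7186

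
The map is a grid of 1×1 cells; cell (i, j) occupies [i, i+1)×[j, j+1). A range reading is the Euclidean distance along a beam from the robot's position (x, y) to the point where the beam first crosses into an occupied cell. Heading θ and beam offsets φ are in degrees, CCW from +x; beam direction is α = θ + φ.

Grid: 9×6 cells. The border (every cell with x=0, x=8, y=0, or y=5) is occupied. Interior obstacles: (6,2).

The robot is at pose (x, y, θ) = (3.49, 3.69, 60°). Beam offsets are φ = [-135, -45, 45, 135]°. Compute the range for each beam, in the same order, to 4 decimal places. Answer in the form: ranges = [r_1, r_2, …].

beam 1: φ=-135°, α=285°
  cosα=0.2588 sinα=-0.9659 | (3,3) | tMaxX 1.9705 tMaxY 0.7143 | tΔX 3.8637 tΔY 1.0353
    t=0.7143 [y] (3,2)
    t=1.7496 [y] (3,1)
    t=1.9705 [x] (4,1)
    t=2.7849 [y] (4,0) — stop
  → r_1 = 2.7849
beam 2: φ=-45°, α=15°
  cosα=0.9659 sinα=0.2588 | (3,3) | tMaxX 0.5280 tMaxY 1.1977 | tΔX 1.0353 tΔY 3.8637
    t=0.5280 [x] (4,3)
    t=1.1977 [y] (4,4)
    t=1.5633 [x] (5,4)
    t=2.5985 [x] (6,4)
    t=3.6338 [x] (7,4)
    t=4.6691 [x] (8,4) — stop
  → r_2 = 4.6691
beam 3: φ=45°, α=105°
  cosα=-0.2588 sinα=0.9659 | (3,3) | tMaxX 1.8932 tMaxY 0.3209 | tΔX 3.8637 tΔY 1.0353
    t=0.3209 [y] (3,4)
    t=1.3562 [y] (3,5) — stop
  → r_3 = 1.3562
beam 4: φ=135°, α=195°
  cosα=-0.9659 sinα=-0.2588 | (3,3) | tMaxX 0.5073 tMaxY 2.6660 | tΔX 1.0353 tΔY 3.8637
    t=0.5073 [x] (2,3)
    t=1.5426 [x] (1,3)
    t=2.5778 [x] (0,3) — stop
  → r_4 = 2.5778

ranges = [2.7849, 4.6691, 1.3562, 2.5778]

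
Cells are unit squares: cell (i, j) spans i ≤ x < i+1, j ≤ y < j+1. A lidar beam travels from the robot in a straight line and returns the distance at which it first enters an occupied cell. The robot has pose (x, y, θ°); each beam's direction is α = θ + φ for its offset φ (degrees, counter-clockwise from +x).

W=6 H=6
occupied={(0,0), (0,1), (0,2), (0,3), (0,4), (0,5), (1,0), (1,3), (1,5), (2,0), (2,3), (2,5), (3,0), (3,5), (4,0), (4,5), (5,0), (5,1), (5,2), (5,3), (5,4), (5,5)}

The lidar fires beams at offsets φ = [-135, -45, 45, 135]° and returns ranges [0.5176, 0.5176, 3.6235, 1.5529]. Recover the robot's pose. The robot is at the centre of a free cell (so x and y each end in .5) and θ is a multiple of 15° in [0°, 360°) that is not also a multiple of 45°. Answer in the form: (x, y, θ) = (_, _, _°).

(x, y, θ) = (1.5, 1.5, 330°)

Candidates: 14 free-cell centres × 16 headings = 224 poses. Raycast each; keep the one whose scan matches to 4 dp.
  (1.5, 4.5, 150°): beam 1 = 1.9319 ≠ 0.5176 ✗
  (4.5, 2.5, 60°): beam 1 = 1.5529 ≠ 0.5176 ✗
  (4.5, 1.5, 165°): beam 1 = 0.5774 ≠ 0.5176 ✗
  …
  (1.5, 1.5, 330°): r_1=0.5176, r_2=0.5176, r_3=3.6235, r_4=1.5529 — all match ✓
No second candidate reproduces the full scan.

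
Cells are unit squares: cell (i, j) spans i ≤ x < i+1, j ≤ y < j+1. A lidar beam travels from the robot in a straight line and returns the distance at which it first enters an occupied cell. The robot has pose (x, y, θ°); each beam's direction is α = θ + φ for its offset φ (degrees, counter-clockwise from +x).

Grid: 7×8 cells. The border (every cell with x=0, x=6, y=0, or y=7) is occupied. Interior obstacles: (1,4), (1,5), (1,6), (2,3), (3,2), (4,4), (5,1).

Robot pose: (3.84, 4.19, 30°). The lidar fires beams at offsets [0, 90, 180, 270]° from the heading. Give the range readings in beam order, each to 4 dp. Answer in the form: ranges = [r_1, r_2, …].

ranges = [0.1848, 3.2447, 0.9699, 2.5288]

beam 1: φ=0°, α=30°
  dir = (cos 30°, sin 30°) = (0.8660, 0.5000); from cell (3,4)
  next x-line at t=0.1848, next y-line at t=1.6200; Δt_x=1.1547, Δt_y=2.0000
    x: enter (4,4) at t=0.1848 ← occupied
  → r_1 = 0.1848
beam 2: φ=90°, α=120°
  dir = (cos 120°, sin 120°) = (-0.5000, 0.8660); from cell (3,4)
  next x-line at t=1.6800, next y-line at t=0.9353; Δt_x=2.0000, Δt_y=1.1547
    y: enter (3,5) at t=0.9353
    x: enter (2,5) at t=1.6800
    y: enter (2,6) at t=2.0900
    y: enter (2,7) at t=3.2447 ← occupied
  → r_2 = 3.2447
beam 3: φ=180°, α=210°
  dir = (cos 210°, sin 210°) = (-0.8660, -0.5000); from cell (3,4)
  next x-line at t=0.9699, next y-line at t=0.3800; Δt_x=1.1547, Δt_y=2.0000
    y: enter (3,3) at t=0.3800
    x: enter (2,3) at t=0.9699 ← occupied
  → r_3 = 0.9699
beam 4: φ=270°, α=300°
  dir = (cos 300°, sin 300°) = (0.5000, -0.8660); from cell (3,4)
  next x-line at t=0.3200, next y-line at t=0.2194; Δt_x=2.0000, Δt_y=1.1547
    y: enter (3,3) at t=0.2194
    x: enter (4,3) at t=0.3200
    y: enter (4,2) at t=1.3741
    x: enter (5,2) at t=2.3200
    y: enter (5,1) at t=2.5288 ← occupied
  → r_4 = 2.5288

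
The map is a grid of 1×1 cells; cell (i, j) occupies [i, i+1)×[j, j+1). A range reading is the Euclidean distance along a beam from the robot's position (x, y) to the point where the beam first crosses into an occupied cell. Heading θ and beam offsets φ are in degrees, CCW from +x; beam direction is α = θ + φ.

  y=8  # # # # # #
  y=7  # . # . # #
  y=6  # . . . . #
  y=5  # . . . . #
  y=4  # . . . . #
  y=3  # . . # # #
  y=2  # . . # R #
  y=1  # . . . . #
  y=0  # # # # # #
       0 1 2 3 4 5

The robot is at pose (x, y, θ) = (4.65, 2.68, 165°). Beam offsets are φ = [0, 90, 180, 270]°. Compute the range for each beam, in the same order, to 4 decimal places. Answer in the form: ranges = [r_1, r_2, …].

ranges = [0.6729, 1.7393, 0.3623, 0.3313]

beam 1: φ=0°, α=165°
  direction (-0.9659, 0.2588); cell (4,2); t to first gridline: x 0.6729, y 1.2364 (then +1.0353 / +3.8637)
    (3,2) via x @ 0.6729  # hit
  → r_1 = 0.6729
beam 2: φ=90°, α=255°
  direction (-0.2588, -0.9659); cell (4,2); t to first gridline: x 2.5114, y 0.7040 (then +3.8637 / +1.0353)
    (4,1) via y @ 0.7040
    (4,0) via y @ 1.7393  # hit
  → r_2 = 1.7393
beam 3: φ=180°, α=345°
  direction (0.9659, -0.2588); cell (4,2); t to first gridline: x 0.3623, y 2.6273 (then +1.0353 / +3.8637)
    (5,2) via x @ 0.3623  # hit
  → r_3 = 0.3623
beam 4: φ=270°, α=75°
  direction (0.2588, 0.9659); cell (4,2); t to first gridline: x 1.3523, y 0.3313 (then +3.8637 / +1.0353)
    (4,3) via y @ 0.3313  # hit
  → r_4 = 0.3313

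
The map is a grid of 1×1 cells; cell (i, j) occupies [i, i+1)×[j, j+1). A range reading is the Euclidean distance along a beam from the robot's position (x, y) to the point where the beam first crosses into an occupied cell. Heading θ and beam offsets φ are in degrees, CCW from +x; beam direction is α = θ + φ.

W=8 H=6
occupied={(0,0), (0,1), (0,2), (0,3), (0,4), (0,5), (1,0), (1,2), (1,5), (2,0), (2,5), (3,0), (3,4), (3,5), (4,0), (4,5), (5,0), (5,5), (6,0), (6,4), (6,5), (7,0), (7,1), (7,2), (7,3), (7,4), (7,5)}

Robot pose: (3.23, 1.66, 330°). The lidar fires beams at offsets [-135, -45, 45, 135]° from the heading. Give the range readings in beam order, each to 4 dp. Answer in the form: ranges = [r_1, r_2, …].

ranges = [2.3087, 0.6833, 3.9030, 3.4578]

beam 1: φ=-135°, α=195°
  direction (-0.9659, -0.2588); cell (3,1); t to first gridline: x 0.2381, y 2.5500 (then +1.0353 / +3.8637)
    (2,1) via x @ 0.2381
    (1,1) via x @ 1.2734
    (0,1) via x @ 2.3087  # hit
  → r_1 = 2.3087
beam 2: φ=-45°, α=285°
  direction (0.2588, -0.9659); cell (3,1); t to first gridline: x 2.9751, y 0.6833 (then +3.8637 / +1.0353)
    (3,0) via y @ 0.6833  # hit
  → r_2 = 0.6833
beam 3: φ=45°, α=15°
  direction (0.9659, 0.2588); cell (3,1); t to first gridline: x 0.7972, y 1.3137 (then +1.0353 / +3.8637)
    (4,1) via x @ 0.7972
    (4,2) via y @ 1.3137
    (5,2) via x @ 1.8324
    (6,2) via x @ 2.8677
    (7,2) via x @ 3.9030  # hit
  → r_3 = 3.9030
beam 4: φ=135°, α=105°
  direction (-0.2588, 0.9659); cell (3,1); t to first gridline: x 0.8887, y 0.3520 (then +3.8637 / +1.0353)
    (3,2) via y @ 0.3520
    (2,2) via x @ 0.8887
    (2,3) via y @ 1.3873
    (2,4) via y @ 2.4225
    (2,5) via y @ 3.4578  # hit
  → r_4 = 3.4578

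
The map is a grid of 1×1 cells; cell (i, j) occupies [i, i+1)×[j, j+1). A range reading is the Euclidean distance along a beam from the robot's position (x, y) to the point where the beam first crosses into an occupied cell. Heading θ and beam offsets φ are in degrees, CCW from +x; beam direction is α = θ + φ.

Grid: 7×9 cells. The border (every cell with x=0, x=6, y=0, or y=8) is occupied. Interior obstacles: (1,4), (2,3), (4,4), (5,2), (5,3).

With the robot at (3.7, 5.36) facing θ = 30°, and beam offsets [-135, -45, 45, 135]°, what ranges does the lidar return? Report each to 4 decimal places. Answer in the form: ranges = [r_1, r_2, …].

beam 1: φ=-135°, α=255°
  direction (-0.2588, -0.9659); cell (3,5); t to first gridline: x 2.7046, y 0.3727 (then +3.8637 / +1.0353)
    (3,4) via y @ 0.3727
    (3,3) via y @ 1.4080
    (3,2) via y @ 2.4433
    (2,2) via x @ 2.7046
    (2,1) via y @ 3.4785
    (2,0) via y @ 4.5138  # hit
  → r_1 = 4.5138
beam 2: φ=-45°, α=345°
  direction (0.9659, -0.2588); cell (3,5); t to first gridline: x 0.3106, y 1.3909 (then +1.0353 / +3.8637)
    (4,5) via x @ 0.3106
    (5,5) via x @ 1.3459
    (5,4) via y @ 1.3909
    (6,4) via x @ 2.3811  # hit
  → r_2 = 2.3811
beam 3: φ=45°, α=75°
  direction (0.2588, 0.9659); cell (3,5); t to first gridline: x 1.1591, y 0.6626 (then +3.8637 / +1.0353)
    (3,6) via y @ 0.6626
    (4,6) via x @ 1.1591
    (4,7) via y @ 1.6979
    (4,8) via y @ 2.7331  # hit
  → r_3 = 2.7331
beam 4: φ=135°, α=165°
  direction (-0.9659, 0.2588); cell (3,5); t to first gridline: x 0.7247, y 2.4728 (then +1.0353 / +3.8637)
    (2,5) via x @ 0.7247
    (1,5) via x @ 1.7600
    (1,6) via y @ 2.4728
    (0,6) via x @ 2.7952  # hit
  → r_4 = 2.7952

ranges = [4.5138, 2.3811, 2.7331, 2.7952]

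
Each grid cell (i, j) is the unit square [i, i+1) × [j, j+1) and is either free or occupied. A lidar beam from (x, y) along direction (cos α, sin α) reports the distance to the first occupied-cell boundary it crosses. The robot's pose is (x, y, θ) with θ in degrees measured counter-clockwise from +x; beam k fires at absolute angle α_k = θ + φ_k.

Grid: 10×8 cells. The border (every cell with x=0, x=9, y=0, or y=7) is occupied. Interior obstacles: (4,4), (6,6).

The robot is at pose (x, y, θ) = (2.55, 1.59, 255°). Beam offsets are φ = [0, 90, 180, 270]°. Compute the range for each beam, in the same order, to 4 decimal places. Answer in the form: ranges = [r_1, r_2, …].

ranges = [0.6108, 2.2796, 5.6008, 1.6047]

beam 1: φ=0°, α=255°
  d=(-0.2588,-0.9659)  start (2,1)  tX=2.1250 tY=0.6108  stride 1/|dx|=3.8637 1/|dy|=1.0353
    cross y-line → (2,0), t=0.6108 (wall)
  → r_1 = 0.6108
beam 2: φ=90°, α=345°
  d=(0.9659,-0.2588)  start (2,1)  tX=0.4659 tY=2.2796  stride 1/|dx|=1.0353 1/|dy|=3.8637
    cross x-line → (3,1), t=0.4659
    cross x-line → (4,1), t=1.5012
    cross y-line → (4,0), t=2.2796 (wall)
  → r_2 = 2.2796
beam 3: φ=180°, α=75°
  d=(0.2588,0.9659)  start (2,1)  tX=1.7387 tY=0.4245  stride 1/|dx|=3.8637 1/|dy|=1.0353
    cross y-line → (2,2), t=0.4245
    cross y-line → (2,3), t=1.4597
    cross x-line → (3,3), t=1.7387
    cross y-line → (3,4), t=2.4950
    cross y-line → (3,5), t=3.5303
    cross y-line → (3,6), t=4.5656
    cross y-line → (3,7), t=5.6008 (wall)
  → r_3 = 5.6008
beam 4: φ=270°, α=165°
  d=(-0.9659,0.2588)  start (2,1)  tX=0.5694 tY=1.5841  stride 1/|dx|=1.0353 1/|dy|=3.8637
    cross x-line → (1,1), t=0.5694
    cross y-line → (1,2), t=1.5841
    cross x-line → (0,2), t=1.6047 (wall)
  → r_4 = 1.6047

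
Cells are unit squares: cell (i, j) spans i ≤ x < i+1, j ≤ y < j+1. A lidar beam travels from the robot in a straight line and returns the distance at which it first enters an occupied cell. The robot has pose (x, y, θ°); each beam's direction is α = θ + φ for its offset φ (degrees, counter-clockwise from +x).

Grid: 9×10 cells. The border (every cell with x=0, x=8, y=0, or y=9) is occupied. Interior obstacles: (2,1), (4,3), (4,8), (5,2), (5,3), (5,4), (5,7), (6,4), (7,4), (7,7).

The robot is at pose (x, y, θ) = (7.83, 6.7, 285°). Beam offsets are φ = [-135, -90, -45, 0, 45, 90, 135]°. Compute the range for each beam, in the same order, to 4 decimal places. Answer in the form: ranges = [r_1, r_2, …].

beam 1: φ=-135°, α=150°
  dir = (cos 150°, sin 150°) = (-0.8660, 0.5000); from cell (7,6)
  next x-line at t=0.9584, next y-line at t=0.6000; Δt_x=1.1547, Δt_y=2.0000
    y: enter (7,7) at t=0.6000 ← occupied
  → r_1 = 0.6000
beam 2: φ=-90°, α=195°
  dir = (cos 195°, sin 195°) = (-0.9659, -0.2588); from cell (7,6)
  next x-line at t=0.8593, next y-line at t=2.7046; Δt_x=1.0353, Δt_y=3.8637
    x: enter (6,6) at t=0.8593
    x: enter (5,6) at t=1.8946
    y: enter (5,5) at t=2.7046
    x: enter (4,5) at t=2.9298
    x: enter (3,5) at t=3.9651
    x: enter (2,5) at t=5.0004
    x: enter (1,5) at t=6.0357
    y: enter (1,4) at t=6.5683
    x: enter (0,4) at t=7.0709 ← occupied
  → r_2 = 7.0709
beam 3: φ=-45°, α=240°
  dir = (cos 240°, sin 240°) = (-0.5000, -0.8660); from cell (7,6)
  next x-line at t=1.6600, next y-line at t=0.8083; Δt_x=2.0000, Δt_y=1.1547
    y: enter (7,5) at t=0.8083
    x: enter (6,5) at t=1.6600
    y: enter (6,4) at t=1.9630 ← occupied
  → r_3 = 1.9630
beam 4: φ=0°, α=285°
  dir = (cos 285°, sin 285°) = (0.2588, -0.9659); from cell (7,6)
  next x-line at t=0.6568, next y-line at t=0.7247; Δt_x=3.8637, Δt_y=1.0353
    x: enter (8,6) at t=0.6568 ← occupied
  → r_4 = 0.6568
beam 5: φ=45°, α=330°
  dir = (cos 330°, sin 330°) = (0.8660, -0.5000); from cell (7,6)
  next x-line at t=0.1963, next y-line at t=1.4000; Δt_x=1.1547, Δt_y=2.0000
    x: enter (8,6) at t=0.1963 ← occupied
  → r_5 = 0.1963
beam 6: φ=90°, α=15°
  dir = (cos 15°, sin 15°) = (0.9659, 0.2588); from cell (7,6)
  next x-line at t=0.1760, next y-line at t=1.1591; Δt_x=1.0353, Δt_y=3.8637
    x: enter (8,6) at t=0.1760 ← occupied
  → r_6 = 0.1760
beam 7: φ=135°, α=60°
  dir = (cos 60°, sin 60°) = (0.5000, 0.8660); from cell (7,6)
  next x-line at t=0.3400, next y-line at t=0.3464; Δt_x=2.0000, Δt_y=1.1547
    x: enter (8,6) at t=0.3400 ← occupied
  → r_7 = 0.3400

ranges = [0.6000, 7.0709, 1.9630, 0.6568, 0.1963, 0.1760, 0.3400]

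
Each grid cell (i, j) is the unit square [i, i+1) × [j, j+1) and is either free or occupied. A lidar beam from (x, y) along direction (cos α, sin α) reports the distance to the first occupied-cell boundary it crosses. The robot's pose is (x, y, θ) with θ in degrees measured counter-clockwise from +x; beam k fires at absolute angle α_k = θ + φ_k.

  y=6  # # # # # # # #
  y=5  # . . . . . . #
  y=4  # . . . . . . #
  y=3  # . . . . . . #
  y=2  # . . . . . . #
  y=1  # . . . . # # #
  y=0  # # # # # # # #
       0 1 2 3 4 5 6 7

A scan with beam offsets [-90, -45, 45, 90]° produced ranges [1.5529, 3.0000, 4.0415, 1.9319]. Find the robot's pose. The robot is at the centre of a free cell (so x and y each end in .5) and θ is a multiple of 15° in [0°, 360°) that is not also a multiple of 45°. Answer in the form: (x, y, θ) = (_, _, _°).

The pose lattice has 28·16 = 448 candidates. Test each by forward raycasting.
  (5.5, 3.5, 255°): beam 1 = 4.6587 ≠ 1.5529 ✗
  (4.5, 2.5, 195°): beam 1 = 3.6235 ≠ 1.5529 ✗
  (5.5, 2.5, 195°): beam 1 = 3.6235 ≠ 1.5529 ✗
  (2.5, 2.5, 150°): beam 1 = 4.0415 ≠ 1.5529 ✗
  …
  (1.5, 2.5, 15°): r_1=1.5529, r_2=3.0000, r_3=4.0415, r_4=1.9319 — all match ✓
No second candidate reproduces the full scan.

(x, y, θ) = (1.5, 2.5, 15°)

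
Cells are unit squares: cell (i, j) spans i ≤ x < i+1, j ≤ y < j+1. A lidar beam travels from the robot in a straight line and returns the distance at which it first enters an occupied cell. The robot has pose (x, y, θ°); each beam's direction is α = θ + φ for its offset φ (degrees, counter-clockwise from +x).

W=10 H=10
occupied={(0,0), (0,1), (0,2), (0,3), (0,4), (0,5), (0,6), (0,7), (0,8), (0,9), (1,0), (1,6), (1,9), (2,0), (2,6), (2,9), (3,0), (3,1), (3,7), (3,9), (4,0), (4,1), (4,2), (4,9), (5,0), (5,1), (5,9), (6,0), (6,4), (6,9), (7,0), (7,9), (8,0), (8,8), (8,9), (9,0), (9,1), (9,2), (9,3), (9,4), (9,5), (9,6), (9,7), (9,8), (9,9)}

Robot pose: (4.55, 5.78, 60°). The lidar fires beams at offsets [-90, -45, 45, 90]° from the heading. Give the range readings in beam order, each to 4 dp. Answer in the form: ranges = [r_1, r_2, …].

beam 1: φ=-90°, α=330°
  cosα=0.8660 sinα=-0.5000 | (4,5) | tMaxX 0.5196 tMaxY 1.5600 | tΔX 1.1547 tΔY 2.0000
    t=0.5196 [x] (5,5)
    t=1.5600 [y] (5,4)
    t=1.6743 [x] (6,4) — stop
  → r_1 = 1.6743
beam 2: φ=-45°, α=15°
  cosα=0.9659 sinα=0.2588 | (4,5) | tMaxX 0.4659 tMaxY 0.8500 | tΔX 1.0353 tΔY 3.8637
    t=0.4659 [x] (5,5)
    t=0.8500 [y] (5,6)
    t=1.5012 [x] (6,6)
    t=2.5364 [x] (7,6)
    t=3.5717 [x] (8,6)
    t=4.6070 [x] (9,6) — stop
  → r_2 = 4.6070
beam 3: φ=45°, α=105°
  cosα=-0.2588 sinα=0.9659 | (4,5) | tMaxX 2.1250 tMaxY 0.2278 | tΔX 3.8637 tΔY 1.0353
    t=0.2278 [y] (4,6)
    t=1.2630 [y] (4,7)
    t=2.1250 [x] (3,7) — stop
  → r_3 = 2.1250
beam 4: φ=90°, α=150°
  cosα=-0.8660 sinα=0.5000 | (4,5) | tMaxX 0.6351 tMaxY 0.4400 | tΔX 1.1547 tΔY 2.0000
    t=0.4400 [y] (4,6)
    t=0.6351 [x] (3,6)
    t=1.7898 [x] (2,6) — stop
  → r_4 = 1.7898

ranges = [1.6743, 4.6070, 2.1250, 1.7898]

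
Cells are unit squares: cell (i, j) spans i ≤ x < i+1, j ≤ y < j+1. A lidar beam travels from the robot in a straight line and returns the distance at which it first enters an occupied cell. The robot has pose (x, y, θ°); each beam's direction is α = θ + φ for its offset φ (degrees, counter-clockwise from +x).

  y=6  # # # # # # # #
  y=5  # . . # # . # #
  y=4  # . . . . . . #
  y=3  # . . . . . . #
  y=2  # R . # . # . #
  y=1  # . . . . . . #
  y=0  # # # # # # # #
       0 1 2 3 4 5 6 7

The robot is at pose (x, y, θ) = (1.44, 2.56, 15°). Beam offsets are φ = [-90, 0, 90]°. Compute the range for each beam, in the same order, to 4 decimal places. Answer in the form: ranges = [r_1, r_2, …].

ranges = [1.6150, 1.6150, 1.7000]

beam 1: φ=-90°, α=285°
  cosα=0.2588 sinα=-0.9659 | (1,2) | tMaxX 2.1637 tMaxY 0.5798 | tΔX 3.8637 tΔY 1.0353
    t=0.5798 [y] (1,1)
    t=1.6150 [y] (1,0) — stop
  → r_1 = 1.6150
beam 2: φ=0°, α=15°
  cosα=0.9659 sinα=0.2588 | (1,2) | tMaxX 0.5798 tMaxY 1.7000 | tΔX 1.0353 tΔY 3.8637
    t=0.5798 [x] (2,2)
    t=1.6150 [x] (3,2) — stop
  → r_2 = 1.6150
beam 3: φ=90°, α=105°
  cosα=-0.2588 sinα=0.9659 | (1,2) | tMaxX 1.7000 tMaxY 0.4555 | tΔX 3.8637 tΔY 1.0353
    t=0.4555 [y] (1,3)
    t=1.4908 [y] (1,4)
    t=1.7000 [x] (0,4) — stop
  → r_3 = 1.7000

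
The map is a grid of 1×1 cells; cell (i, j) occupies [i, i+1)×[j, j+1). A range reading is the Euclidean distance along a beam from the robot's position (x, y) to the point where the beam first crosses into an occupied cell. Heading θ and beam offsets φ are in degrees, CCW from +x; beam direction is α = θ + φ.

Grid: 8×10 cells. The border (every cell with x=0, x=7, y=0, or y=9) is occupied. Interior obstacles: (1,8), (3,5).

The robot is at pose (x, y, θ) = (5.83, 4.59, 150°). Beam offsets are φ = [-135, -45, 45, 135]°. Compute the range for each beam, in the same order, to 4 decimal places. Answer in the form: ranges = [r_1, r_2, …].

beam 1: φ=-135°, α=15°
  d=(0.9659,0.2588)  start (5,4)  tX=0.1760 tY=1.5841  stride 1/|dx|=1.0353 1/|dy|=3.8637
    cross x-line → (6,4), t=0.1760
    cross x-line → (7,4), t=1.2113 (wall)
  → r_1 = 1.2113
beam 2: φ=-45°, α=105°
  d=(-0.2588,0.9659)  start (5,4)  tX=3.2069 tY=0.4245  stride 1/|dx|=3.8637 1/|dy|=1.0353
    cross y-line → (5,5), t=0.4245
    cross y-line → (5,6), t=1.4597
    cross y-line → (5,7), t=2.4950
    cross x-line → (4,7), t=3.2069
    cross y-line → (4,8), t=3.5303
    cross y-line → (4,9), t=4.5656 (wall)
  → r_2 = 4.5656
beam 3: φ=45°, α=195°
  d=(-0.9659,-0.2588)  start (5,4)  tX=0.8593 tY=2.2796  stride 1/|dx|=1.0353 1/|dy|=3.8637
    cross x-line → (4,4), t=0.8593
    cross x-line → (3,4), t=1.8946
    cross y-line → (3,3), t=2.2796
    cross x-line → (2,3), t=2.9298
    cross x-line → (1,3), t=3.9651
    cross x-line → (0,3), t=5.0004 (wall)
  → r_3 = 5.0004
beam 4: φ=135°, α=285°
  d=(0.2588,-0.9659)  start (5,4)  tX=0.6568 tY=0.6108  stride 1/|dx|=3.8637 1/|dy|=1.0353
    cross y-line → (5,3), t=0.6108
    cross x-line → (6,3), t=0.6568
    cross y-line → (6,2), t=1.6461
    cross y-line → (6,1), t=2.6814
    cross y-line → (6,0), t=3.7166 (wall)
  → r_4 = 3.7166

ranges = [1.2113, 4.5656, 5.0004, 3.7166]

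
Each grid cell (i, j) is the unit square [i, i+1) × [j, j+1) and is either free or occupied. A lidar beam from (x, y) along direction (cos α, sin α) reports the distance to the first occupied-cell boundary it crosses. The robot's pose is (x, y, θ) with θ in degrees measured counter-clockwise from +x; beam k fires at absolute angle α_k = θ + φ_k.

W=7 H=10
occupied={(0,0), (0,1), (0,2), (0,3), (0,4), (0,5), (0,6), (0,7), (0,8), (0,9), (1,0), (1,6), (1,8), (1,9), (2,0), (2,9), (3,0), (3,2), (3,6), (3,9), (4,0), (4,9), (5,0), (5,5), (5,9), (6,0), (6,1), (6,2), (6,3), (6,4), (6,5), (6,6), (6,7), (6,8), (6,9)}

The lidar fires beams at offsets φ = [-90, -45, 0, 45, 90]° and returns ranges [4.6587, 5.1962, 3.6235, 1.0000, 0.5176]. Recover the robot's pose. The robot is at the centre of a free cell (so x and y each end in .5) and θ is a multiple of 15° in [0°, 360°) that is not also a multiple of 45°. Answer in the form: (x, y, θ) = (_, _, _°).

(x, y, θ) = (5.5, 4.5, 255°)

Candidates: 35 free-cell centres × 16 headings = 560 poses. Raycast each; keep the one whose scan matches to 4 dp.
  (4.5, 7.5, 285°): beam 1 = 2.5882 ≠ 4.6587 ✗
  (1.5, 1.5, 330°): beam 1 = 0.5774 ≠ 4.6587 ✗
  (4.5, 3.5, 60°): beam 1 = 1.7321 ≠ 4.6587 ✗
  …
  (5.5, 4.5, 255°): r_1=4.6587, r_2=5.1962, r_3=3.6235, r_4=1.0000, r_5=0.5176 — all match ✓
No second candidate reproduces the full scan.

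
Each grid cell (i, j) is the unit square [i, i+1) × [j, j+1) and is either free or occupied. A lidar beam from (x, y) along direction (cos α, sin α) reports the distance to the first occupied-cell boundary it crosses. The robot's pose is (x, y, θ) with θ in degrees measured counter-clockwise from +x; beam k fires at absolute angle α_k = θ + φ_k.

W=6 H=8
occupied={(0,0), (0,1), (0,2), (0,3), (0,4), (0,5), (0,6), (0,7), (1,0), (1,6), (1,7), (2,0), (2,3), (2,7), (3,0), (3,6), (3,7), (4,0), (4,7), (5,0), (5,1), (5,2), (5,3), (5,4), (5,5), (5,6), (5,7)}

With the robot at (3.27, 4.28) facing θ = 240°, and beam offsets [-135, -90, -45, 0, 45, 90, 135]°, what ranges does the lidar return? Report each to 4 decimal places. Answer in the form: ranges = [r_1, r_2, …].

beam 1: φ=-135°, α=105°
  dir = (cos 105°, sin 105°) = (-0.2588, 0.9659); from cell (3,4)
  next x-line at t=1.0432, next y-line at t=0.7454; Δt_x=3.8637, Δt_y=1.0353
    y: enter (3,5) at t=0.7454
    x: enter (2,5) at t=1.0432
    y: enter (2,6) at t=1.7807
    y: enter (2,7) at t=2.8160 ← occupied
  → r_1 = 2.8160
beam 2: φ=-90°, α=150°
  dir = (cos 150°, sin 150°) = (-0.8660, 0.5000); from cell (3,4)
  next x-line at t=0.3118, next y-line at t=1.4400; Δt_x=1.1547, Δt_y=2.0000
    x: enter (2,4) at t=0.3118
    y: enter (2,5) at t=1.4400
    x: enter (1,5) at t=1.4665
    x: enter (0,5) at t=2.6212 ← occupied
  → r_2 = 2.6212
beam 3: φ=-45°, α=195°
  dir = (cos 195°, sin 195°) = (-0.9659, -0.2588); from cell (3,4)
  next x-line at t=0.2795, next y-line at t=1.0818; Δt_x=1.0353, Δt_y=3.8637
    x: enter (2,4) at t=0.2795
    y: enter (2,3) at t=1.0818 ← occupied
  → r_3 = 1.0818
beam 4: φ=0°, α=240°
  dir = (cos 240°, sin 240°) = (-0.5000, -0.8660); from cell (3,4)
  next x-line at t=0.5400, next y-line at t=0.3233; Δt_x=2.0000, Δt_y=1.1547
    y: enter (3,3) at t=0.3233
    x: enter (2,3) at t=0.5400 ← occupied
  → r_4 = 0.5400
beam 5: φ=45°, α=285°
  dir = (cos 285°, sin 285°) = (0.2588, -0.9659); from cell (3,4)
  next x-line at t=2.8205, next y-line at t=0.2899; Δt_x=3.8637, Δt_y=1.0353
    y: enter (3,3) at t=0.2899
    y: enter (3,2) at t=1.3252
    y: enter (3,1) at t=2.3604
    x: enter (4,1) at t=2.8205
    y: enter (4,0) at t=3.3957 ← occupied
  → r_5 = 3.3957
beam 6: φ=90°, α=330°
  dir = (cos 330°, sin 330°) = (0.8660, -0.5000); from cell (3,4)
  next x-line at t=0.8429, next y-line at t=0.5600; Δt_x=1.1547, Δt_y=2.0000
    y: enter (3,3) at t=0.5600
    x: enter (4,3) at t=0.8429
    x: enter (5,3) at t=1.9976 ← occupied
  → r_6 = 1.9976
beam 7: φ=135°, α=15°
  dir = (cos 15°, sin 15°) = (0.9659, 0.2588); from cell (3,4)
  next x-line at t=0.7558, next y-line at t=2.7819; Δt_x=1.0353, Δt_y=3.8637
    x: enter (4,4) at t=0.7558
    x: enter (5,4) at t=1.7910 ← occupied
  → r_7 = 1.7910

ranges = [2.8160, 2.6212, 1.0818, 0.5400, 3.3957, 1.9976, 1.7910]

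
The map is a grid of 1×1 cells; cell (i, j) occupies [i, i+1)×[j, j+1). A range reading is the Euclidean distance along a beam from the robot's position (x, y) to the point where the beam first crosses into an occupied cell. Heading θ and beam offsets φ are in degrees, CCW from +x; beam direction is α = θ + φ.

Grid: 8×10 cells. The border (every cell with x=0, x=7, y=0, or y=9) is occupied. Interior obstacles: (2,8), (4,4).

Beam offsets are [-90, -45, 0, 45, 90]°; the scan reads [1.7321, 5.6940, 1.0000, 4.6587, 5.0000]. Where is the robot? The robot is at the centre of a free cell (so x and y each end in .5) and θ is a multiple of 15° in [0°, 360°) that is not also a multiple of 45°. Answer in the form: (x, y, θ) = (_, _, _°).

The pose lattice has 46·16 = 736 candidates. Test each by forward raycasting.
  (3.5, 8.5, 210°): beam 1 = 0.5774 ≠ 1.7321 ✗
  (5.5, 6.5, 345°): beam 1 = 1.9319 ≠ 1.7321 ✗
  (4.5, 6.5, 75°): beam 1 = 2.5882 ≠ 1.7321 ✗
  …
  (5.5, 3.5, 120°): r_1=1.7321, r_2=5.6940, r_3=1.0000, r_4=4.6587, r_5=5.0000 — all match ✓
No second candidate reproduces the full scan.

(x, y, θ) = (5.5, 3.5, 120°)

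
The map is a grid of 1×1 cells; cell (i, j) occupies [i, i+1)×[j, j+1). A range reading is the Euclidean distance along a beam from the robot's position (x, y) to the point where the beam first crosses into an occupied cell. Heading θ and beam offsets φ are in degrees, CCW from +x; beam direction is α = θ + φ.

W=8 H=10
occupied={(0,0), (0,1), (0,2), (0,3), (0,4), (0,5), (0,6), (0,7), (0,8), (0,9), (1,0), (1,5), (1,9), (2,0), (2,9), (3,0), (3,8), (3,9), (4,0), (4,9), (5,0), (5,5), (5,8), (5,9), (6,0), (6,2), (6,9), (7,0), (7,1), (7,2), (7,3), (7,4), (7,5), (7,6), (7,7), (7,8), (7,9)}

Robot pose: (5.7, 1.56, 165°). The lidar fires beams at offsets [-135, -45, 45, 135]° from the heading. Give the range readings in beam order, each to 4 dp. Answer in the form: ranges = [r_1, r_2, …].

beam 1: φ=-135°, α=30°
  d=(0.8660,0.5000)  start (5,1)  tX=0.3464 tY=0.8800  stride 1/|dx|=1.1547 1/|dy|=2.0000
    cross x-line → (6,1), t=0.3464
    cross y-line → (6,2), t=0.8800 (wall)
  → r_1 = 0.8800
beam 2: φ=-45°, α=120°
  d=(-0.5000,0.8660)  start (5,1)  tX=1.4000 tY=0.5081  stride 1/|dx|=2.0000 1/|dy|=1.1547
    cross y-line → (5,2), t=0.5081
    cross x-line → (4,2), t=1.4000
    cross y-line → (4,3), t=1.6628
    cross y-line → (4,4), t=2.8175
    cross x-line → (3,4), t=3.4000
    cross y-line → (3,5), t=3.9722
    cross y-line → (3,6), t=5.1269
    cross x-line → (2,6), t=5.4000
    cross y-line → (2,7), t=6.2816
    cross x-line → (1,7), t=7.4000
    cross y-line → (1,8), t=7.4363
    cross y-line → (1,9), t=8.5910 (wall)
  → r_2 = 8.5910
beam 3: φ=45°, α=210°
  d=(-0.8660,-0.5000)  start (5,1)  tX=0.8083 tY=1.1200  stride 1/|dx|=1.1547 1/|dy|=2.0000
    cross x-line → (4,1), t=0.8083
    cross y-line → (4,0), t=1.1200 (wall)
  → r_3 = 1.1200
beam 4: φ=135°, α=300°
  d=(0.5000,-0.8660)  start (5,1)  tX=0.6000 tY=0.6466  stride 1/|dx|=2.0000 1/|dy|=1.1547
    cross x-line → (6,1), t=0.6000
    cross y-line → (6,0), t=0.6466 (wall)
  → r_4 = 0.6466

ranges = [0.8800, 8.5910, 1.1200, 0.6466]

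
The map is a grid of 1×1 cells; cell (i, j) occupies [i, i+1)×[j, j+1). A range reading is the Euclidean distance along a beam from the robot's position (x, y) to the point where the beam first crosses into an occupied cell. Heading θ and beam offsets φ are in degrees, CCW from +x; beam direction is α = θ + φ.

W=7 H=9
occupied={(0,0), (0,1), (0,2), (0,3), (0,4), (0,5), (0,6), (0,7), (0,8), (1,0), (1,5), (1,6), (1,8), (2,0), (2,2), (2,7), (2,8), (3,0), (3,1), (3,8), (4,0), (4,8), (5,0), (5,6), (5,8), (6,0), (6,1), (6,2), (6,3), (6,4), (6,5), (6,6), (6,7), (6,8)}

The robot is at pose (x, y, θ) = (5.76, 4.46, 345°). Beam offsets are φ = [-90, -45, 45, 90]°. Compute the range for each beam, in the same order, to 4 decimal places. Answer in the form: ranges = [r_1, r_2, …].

beam 1: φ=-90°, α=255°
  d=(-0.2588,-0.9659)  start (5,4)  tX=2.9364 tY=0.4762  stride 1/|dx|=3.8637 1/|dy|=1.0353
    cross y-line → (5,3), t=0.4762
    cross y-line → (5,2), t=1.5115
    cross y-line → (5,1), t=2.5468
    cross x-line → (4,1), t=2.9364
    cross y-line → (4,0), t=3.5821 (wall)
  → r_1 = 3.5821
beam 2: φ=-45°, α=300°
  d=(0.5000,-0.8660)  start (5,4)  tX=0.4800 tY=0.5312  stride 1/|dx|=2.0000 1/|dy|=1.1547
    cross x-line → (6,4), t=0.4800 (wall)
  → r_2 = 0.4800
beam 3: φ=45°, α=30°
  d=(0.8660,0.5000)  start (5,4)  tX=0.2771 tY=1.0800  stride 1/|dx|=1.1547 1/|dy|=2.0000
    cross x-line → (6,4), t=0.2771 (wall)
  → r_3 = 0.2771
beam 4: φ=90°, α=75°
  d=(0.2588,0.9659)  start (5,4)  tX=0.9273 tY=0.5590  stride 1/|dx|=3.8637 1/|dy|=1.0353
    cross y-line → (5,5), t=0.5590
    cross x-line → (6,5), t=0.9273 (wall)
  → r_4 = 0.9273

ranges = [3.5821, 0.4800, 0.2771, 0.9273]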